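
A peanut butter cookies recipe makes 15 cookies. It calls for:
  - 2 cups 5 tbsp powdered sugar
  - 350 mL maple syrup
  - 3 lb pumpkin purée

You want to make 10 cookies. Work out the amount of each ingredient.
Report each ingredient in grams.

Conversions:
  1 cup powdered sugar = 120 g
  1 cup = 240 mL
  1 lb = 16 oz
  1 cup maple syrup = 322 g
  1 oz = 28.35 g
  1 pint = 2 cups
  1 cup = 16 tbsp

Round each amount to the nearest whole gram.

powdered sugar: 185 g; maple syrup: 313 g; pumpkin purée: 907 g

Scaling factor: 10/15 = 2/3.
powdered sugar: (2 cup + 5 tbsp = 2.3125 cup) × 2/3 × 120 g/cup = 185 g
maple syrup: 350 mL × 2/3 ÷ 240 mL/cup × 322 g/cup ≈ 313 g
pumpkin purée: 3 lb × 2/3 × 16 oz/lb × 28.35 g/oz ≈ 907 g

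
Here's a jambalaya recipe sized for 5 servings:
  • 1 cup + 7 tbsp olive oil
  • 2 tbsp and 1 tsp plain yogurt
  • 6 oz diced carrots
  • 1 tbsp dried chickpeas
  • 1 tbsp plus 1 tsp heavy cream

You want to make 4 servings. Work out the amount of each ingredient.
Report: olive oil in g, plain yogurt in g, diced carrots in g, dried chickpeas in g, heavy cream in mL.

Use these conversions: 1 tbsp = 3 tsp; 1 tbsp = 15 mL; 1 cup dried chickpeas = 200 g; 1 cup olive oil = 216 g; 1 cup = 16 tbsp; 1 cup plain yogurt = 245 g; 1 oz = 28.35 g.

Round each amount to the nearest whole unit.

Scaling factor: 4/5 = 0.8.
olive oil: (1 cup + 7 tbsp = 1.4375 cup) × 4/5 × 216 g/cup ≈ 248 g
plain yogurt: (2 tbsp + 1 tsp = 7/3 tbsp) × 4/5 ÷ 16 tbsp/cup × 245 g/cup ≈ 29 g
diced carrots: 6 oz × 4/5 × 28.35 g/oz ≈ 136 g
dried chickpeas: 1 tbsp × 4/5 ÷ 16 tbsp/cup × 200 g/cup = 10 g
heavy cream: (1 tbsp + 1 tsp = 4/3 tbsp) × 4/5 × 15 mL/tbsp = 16 mL

olive oil: 248 g; plain yogurt: 29 g; diced carrots: 136 g; dried chickpeas: 10 g; heavy cream: 16 mL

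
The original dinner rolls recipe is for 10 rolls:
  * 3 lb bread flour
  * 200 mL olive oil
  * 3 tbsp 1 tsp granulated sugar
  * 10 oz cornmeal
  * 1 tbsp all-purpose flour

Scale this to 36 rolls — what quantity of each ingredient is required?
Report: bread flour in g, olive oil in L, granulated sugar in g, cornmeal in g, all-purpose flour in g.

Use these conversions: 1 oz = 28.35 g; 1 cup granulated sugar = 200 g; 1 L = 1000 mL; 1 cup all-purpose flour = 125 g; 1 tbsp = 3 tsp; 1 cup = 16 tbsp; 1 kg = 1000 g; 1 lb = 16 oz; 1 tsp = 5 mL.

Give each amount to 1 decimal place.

bread flour: 4898.9 g; olive oil: 0.7 L; granulated sugar: 150.0 g; cornmeal: 1020.6 g; all-purpose flour: 28.1 g

Scaling factor: 36/10 = 18/5 = 3.6.
bread flour: 3 lb × 18/5 × 16 oz/lb × 28.35 g/oz ≈ 4898.9 g
olive oil: 200 mL × 18/5 ÷ 1000 mL/L ≈ 0.7 L
granulated sugar: (3 tbsp + 1 tsp = 10/3 tbsp) × 18/5 ÷ 16 tbsp/cup × 200 g/cup = 150.0 g
cornmeal: 10 oz × 18/5 × 28.35 g/oz = 1020.6 g
all-purpose flour: 1 tbsp × 18/5 ÷ 16 tbsp/cup × 125 g/cup ≈ 28.1 g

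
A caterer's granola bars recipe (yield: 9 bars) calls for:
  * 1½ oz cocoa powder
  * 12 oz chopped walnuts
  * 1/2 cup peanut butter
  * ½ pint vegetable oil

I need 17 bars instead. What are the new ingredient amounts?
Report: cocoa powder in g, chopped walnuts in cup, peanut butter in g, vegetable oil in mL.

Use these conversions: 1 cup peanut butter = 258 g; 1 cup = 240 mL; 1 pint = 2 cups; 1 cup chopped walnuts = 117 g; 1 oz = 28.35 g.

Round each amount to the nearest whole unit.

Scaling factor: 17/9.
cocoa powder: 1.5 oz × 17/9 × 28.35 g/oz ≈ 80 g
chopped walnuts: 12 oz × 17/9 × 28.35 g/oz ÷ 117 g/cup ≈ 5 cup
peanut butter: 0.5 cup × 17/9 × 258 g/cup ≈ 244 g
vegetable oil: 0.5 pint × 17/9 × 2 cup/pint × 240 mL/cup ≈ 453 mL

cocoa powder: 80 g; chopped walnuts: 5 cup; peanut butter: 244 g; vegetable oil: 453 mL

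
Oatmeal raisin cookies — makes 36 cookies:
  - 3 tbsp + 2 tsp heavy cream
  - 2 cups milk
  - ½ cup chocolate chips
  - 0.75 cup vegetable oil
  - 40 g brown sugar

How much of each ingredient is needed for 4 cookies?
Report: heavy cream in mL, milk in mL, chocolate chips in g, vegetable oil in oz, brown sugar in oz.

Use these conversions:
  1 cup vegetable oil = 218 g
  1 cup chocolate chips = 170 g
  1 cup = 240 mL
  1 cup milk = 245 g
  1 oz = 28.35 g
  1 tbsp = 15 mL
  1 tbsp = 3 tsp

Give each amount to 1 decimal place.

heavy cream: 6.1 mL; milk: 53.3 mL; chocolate chips: 9.4 g; vegetable oil: 0.6 oz; brown sugar: 0.2 oz

Scaling factor: 4/36 = 1/9.
heavy cream: (3 tbsp + 2 tsp = 11/3 tbsp) × 1/9 × 15 mL/tbsp ≈ 6.1 mL
milk: 2 cup × 1/9 × 240 mL/cup ≈ 53.3 mL
chocolate chips: 0.5 cup × 1/9 × 170 g/cup ≈ 9.4 g
vegetable oil: 0.75 cup × 1/9 × 218 g/cup ÷ 28.35 g/oz ≈ 0.6 oz
brown sugar: 40 g × 1/9 ÷ 28.35 g/oz ≈ 0.2 oz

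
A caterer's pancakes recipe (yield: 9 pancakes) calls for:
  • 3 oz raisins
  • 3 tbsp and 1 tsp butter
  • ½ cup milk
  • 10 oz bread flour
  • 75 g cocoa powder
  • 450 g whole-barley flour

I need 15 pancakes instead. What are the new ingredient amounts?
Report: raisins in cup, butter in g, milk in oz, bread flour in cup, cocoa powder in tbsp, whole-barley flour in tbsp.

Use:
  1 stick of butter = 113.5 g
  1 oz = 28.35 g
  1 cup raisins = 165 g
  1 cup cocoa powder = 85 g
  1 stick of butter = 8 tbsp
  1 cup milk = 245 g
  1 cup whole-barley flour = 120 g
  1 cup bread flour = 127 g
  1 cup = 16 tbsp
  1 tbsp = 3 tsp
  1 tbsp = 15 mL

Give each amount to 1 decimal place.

raisins: 0.9 cup; butter: 78.8 g; milk: 7.2 oz; bread flour: 3.7 cup; cocoa powder: 23.5 tbsp; whole-barley flour: 100.0 tbsp

Scaling factor: 15/9 = 5/3.
raisins: 3 oz × 5/3 × 28.35 g/oz ÷ 165 g/cup ≈ 0.9 cup
butter: (3 tbsp + 1 tsp = 10/3 tbsp) × 5/3 ÷ 8 tbsp/stick × 113.5 g/stick ≈ 78.8 g
milk: 0.5 cup × 5/3 × 245 g/cup ÷ 28.35 g/oz ≈ 7.2 oz
bread flour: 10 oz × 5/3 × 28.35 g/oz ÷ 127 g/cup ≈ 3.7 cup
cocoa powder: 75 g × 5/3 ÷ 85 g/cup × 16 tbsp/cup ≈ 23.5 tbsp
whole-barley flour: 450 g × 5/3 ÷ 120 g/cup × 16 tbsp/cup = 100.0 tbsp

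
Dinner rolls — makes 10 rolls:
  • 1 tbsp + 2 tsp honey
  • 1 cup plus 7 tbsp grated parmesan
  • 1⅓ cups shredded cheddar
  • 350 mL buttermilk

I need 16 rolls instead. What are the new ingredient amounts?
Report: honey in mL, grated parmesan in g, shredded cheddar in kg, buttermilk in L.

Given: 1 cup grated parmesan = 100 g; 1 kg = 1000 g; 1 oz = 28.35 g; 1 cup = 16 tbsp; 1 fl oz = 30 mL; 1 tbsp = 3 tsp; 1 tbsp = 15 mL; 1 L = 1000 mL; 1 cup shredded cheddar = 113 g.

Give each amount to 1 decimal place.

honey: 40.0 mL; grated parmesan: 230.0 g; shredded cheddar: 0.2 kg; buttermilk: 0.6 L

Scaling factor: 16/10 = 8/5 = 1.6.
honey: (1 tbsp + 2 tsp = 5/3 tbsp) × 8/5 × 15 mL/tbsp = 40.0 mL
grated parmesan: (1 cup + 7 tbsp = 1.4375 cup) × 8/5 × 100 g/cup = 230.0 g
shredded cheddar: 4/3 cup × 8/5 × 113 g/cup ÷ 1000 g/kg ≈ 0.2 kg
buttermilk: 350 mL × 8/5 ÷ 1000 mL/L ≈ 0.6 L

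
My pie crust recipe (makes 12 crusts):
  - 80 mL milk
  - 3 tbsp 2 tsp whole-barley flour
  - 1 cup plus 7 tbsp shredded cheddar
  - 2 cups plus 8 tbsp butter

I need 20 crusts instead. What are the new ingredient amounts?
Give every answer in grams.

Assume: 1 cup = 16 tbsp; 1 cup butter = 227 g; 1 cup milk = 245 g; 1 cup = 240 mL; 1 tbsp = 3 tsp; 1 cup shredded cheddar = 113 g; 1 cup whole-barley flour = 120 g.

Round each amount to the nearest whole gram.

Scaling factor: 20/12 = 5/3.
milk: 80 mL × 5/3 ÷ 240 mL/cup × 245 g/cup ≈ 136 g
whole-barley flour: (3 tbsp + 2 tsp = 11/3 tbsp) × 5/3 ÷ 16 tbsp/cup × 120 g/cup ≈ 46 g
shredded cheddar: (1 cup + 7 tbsp = 1.4375 cup) × 5/3 × 113 g/cup ≈ 271 g
butter: (2 cup + 8 tbsp = 2.5 cup) × 5/3 × 227 g/cup ≈ 946 g

milk: 136 g; whole-barley flour: 46 g; shredded cheddar: 271 g; butter: 946 g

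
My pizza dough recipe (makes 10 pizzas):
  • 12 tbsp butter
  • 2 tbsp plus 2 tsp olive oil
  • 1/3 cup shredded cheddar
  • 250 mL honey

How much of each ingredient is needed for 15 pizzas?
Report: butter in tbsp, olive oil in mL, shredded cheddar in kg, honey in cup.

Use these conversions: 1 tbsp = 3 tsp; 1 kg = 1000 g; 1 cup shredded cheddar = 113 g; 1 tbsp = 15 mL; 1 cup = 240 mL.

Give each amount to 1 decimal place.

Scaling factor: 15/10 = 3/2 = 1.5.
butter: 12 tbsp × 3/2 = 18.0 tbsp
olive oil: (2 tbsp + 2 tsp = 8/3 tbsp) × 3/2 × 15 mL/tbsp = 60.0 mL
shredded cheddar: 1/3 cup × 3/2 × 113 g/cup ÷ 1000 g/kg ≈ 0.1 kg
honey: 250 mL × 3/2 ÷ 240 mL/cup ≈ 1.6 cup

butter: 18.0 tbsp; olive oil: 60.0 mL; shredded cheddar: 0.1 kg; honey: 1.6 cup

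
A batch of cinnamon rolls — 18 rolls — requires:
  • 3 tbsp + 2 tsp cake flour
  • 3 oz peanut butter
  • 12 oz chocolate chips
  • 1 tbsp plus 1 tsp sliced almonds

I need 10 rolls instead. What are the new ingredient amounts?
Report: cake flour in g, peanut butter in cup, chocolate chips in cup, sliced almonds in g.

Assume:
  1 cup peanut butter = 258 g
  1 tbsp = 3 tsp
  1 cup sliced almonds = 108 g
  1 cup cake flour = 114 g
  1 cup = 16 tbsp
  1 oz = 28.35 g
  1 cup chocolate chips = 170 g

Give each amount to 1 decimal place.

cake flour: 14.5 g; peanut butter: 0.2 cup; chocolate chips: 1.1 cup; sliced almonds: 5.0 g

Scaling factor: 10/18 = 5/9.
cake flour: (3 tbsp + 2 tsp = 11/3 tbsp) × 5/9 ÷ 16 tbsp/cup × 114 g/cup ≈ 14.5 g
peanut butter: 3 oz × 5/9 × 28.35 g/oz ÷ 258 g/cup ≈ 0.2 cup
chocolate chips: 12 oz × 5/9 × 28.35 g/oz ÷ 170 g/cup ≈ 1.1 cup
sliced almonds: (1 tbsp + 1 tsp = 4/3 tbsp) × 5/9 ÷ 16 tbsp/cup × 108 g/cup = 5.0 g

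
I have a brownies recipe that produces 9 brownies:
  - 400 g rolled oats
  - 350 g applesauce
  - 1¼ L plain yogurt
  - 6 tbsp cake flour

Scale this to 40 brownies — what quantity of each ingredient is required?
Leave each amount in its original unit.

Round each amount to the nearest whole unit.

Scaling factor: 40/9.
rolled oats: 400 g × 40/9 ≈ 1778 g
applesauce: 350 g × 40/9 ≈ 1556 g
plain yogurt: 1.25 L × 40/9 ≈ 6 L
cake flour: 6 tbsp × 40/9 ≈ 27 tbsp

rolled oats: 1778 g; applesauce: 1556 g; plain yogurt: 6 L; cake flour: 27 tbsp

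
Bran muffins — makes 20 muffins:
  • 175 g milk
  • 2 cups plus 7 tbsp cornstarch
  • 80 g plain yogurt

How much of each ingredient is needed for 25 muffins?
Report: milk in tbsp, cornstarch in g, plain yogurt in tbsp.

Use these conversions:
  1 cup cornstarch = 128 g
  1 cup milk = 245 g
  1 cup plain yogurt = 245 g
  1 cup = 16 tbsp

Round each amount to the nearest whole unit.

Scaling factor: 25/20 = 5/4 = 1.25.
milk: 175 g × 5/4 ÷ 245 g/cup × 16 tbsp/cup ≈ 14 tbsp
cornstarch: (2 cup + 7 tbsp = 2.4375 cup) × 5/4 × 128 g/cup = 390 g
plain yogurt: 80 g × 5/4 ÷ 245 g/cup × 16 tbsp/cup ≈ 7 tbsp

milk: 14 tbsp; cornstarch: 390 g; plain yogurt: 7 tbsp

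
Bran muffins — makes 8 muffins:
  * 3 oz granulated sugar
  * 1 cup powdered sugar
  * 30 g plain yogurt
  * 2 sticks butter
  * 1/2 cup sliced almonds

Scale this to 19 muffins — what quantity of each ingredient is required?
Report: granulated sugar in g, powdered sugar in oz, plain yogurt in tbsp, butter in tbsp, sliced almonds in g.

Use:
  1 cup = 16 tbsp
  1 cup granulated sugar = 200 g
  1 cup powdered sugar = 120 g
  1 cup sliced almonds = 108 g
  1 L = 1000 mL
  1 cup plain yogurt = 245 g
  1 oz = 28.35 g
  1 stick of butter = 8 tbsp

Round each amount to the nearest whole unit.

Scaling factor: 19/8 = 2.375.
granulated sugar: 3 oz × 19/8 × 28.35 g/oz ≈ 202 g
powdered sugar: 1 cup × 19/8 × 120 g/cup ÷ 28.35 g/oz ≈ 10 oz
plain yogurt: 30 g × 19/8 ÷ 245 g/cup × 16 tbsp/cup ≈ 5 tbsp
butter: 2 stick × 19/8 × 8 tbsp/stick = 38 tbsp
sliced almonds: 0.5 cup × 19/8 × 108 g/cup ≈ 128 g

granulated sugar: 202 g; powdered sugar: 10 oz; plain yogurt: 5 tbsp; butter: 38 tbsp; sliced almonds: 128 g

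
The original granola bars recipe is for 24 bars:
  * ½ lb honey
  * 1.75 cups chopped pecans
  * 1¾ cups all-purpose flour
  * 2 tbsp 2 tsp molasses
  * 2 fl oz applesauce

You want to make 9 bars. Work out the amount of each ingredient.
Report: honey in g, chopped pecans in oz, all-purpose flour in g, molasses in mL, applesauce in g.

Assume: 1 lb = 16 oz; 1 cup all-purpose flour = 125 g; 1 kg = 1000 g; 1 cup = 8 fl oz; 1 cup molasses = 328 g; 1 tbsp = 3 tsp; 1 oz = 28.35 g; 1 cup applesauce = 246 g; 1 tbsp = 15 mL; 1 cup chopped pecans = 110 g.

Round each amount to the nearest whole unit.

Scaling factor: 9/24 = 3/8 = 0.375.
honey: 0.5 lb × 3/8 × 16 oz/lb × 28.35 g/oz ≈ 85 g
chopped pecans: 1.75 cup × 3/8 × 110 g/cup ÷ 28.35 g/oz ≈ 3 oz
all-purpose flour: 1.75 cup × 3/8 × 125 g/cup ≈ 82 g
molasses: (2 tbsp + 2 tsp = 8/3 tbsp) × 3/8 × 15 mL/tbsp = 15 mL
applesauce: 2 fl oz × 3/8 ÷ 8 fl oz/cup × 246 g/cup ≈ 23 g

honey: 85 g; chopped pecans: 3 oz; all-purpose flour: 82 g; molasses: 15 mL; applesauce: 23 g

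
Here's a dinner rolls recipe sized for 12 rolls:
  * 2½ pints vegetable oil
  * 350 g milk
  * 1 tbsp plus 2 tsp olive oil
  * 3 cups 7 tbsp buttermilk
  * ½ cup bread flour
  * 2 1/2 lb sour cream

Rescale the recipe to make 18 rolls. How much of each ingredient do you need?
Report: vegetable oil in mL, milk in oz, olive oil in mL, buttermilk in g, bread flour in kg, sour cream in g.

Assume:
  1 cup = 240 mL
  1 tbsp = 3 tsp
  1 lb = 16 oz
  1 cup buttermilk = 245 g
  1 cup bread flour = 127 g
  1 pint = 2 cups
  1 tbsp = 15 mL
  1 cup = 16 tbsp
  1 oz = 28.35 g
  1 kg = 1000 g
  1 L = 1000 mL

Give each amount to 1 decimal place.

vegetable oil: 1800.0 mL; milk: 18.5 oz; olive oil: 37.5 mL; buttermilk: 1263.3 g; bread flour: 0.1 kg; sour cream: 1701.0 g

Scaling factor: 18/12 = 3/2 = 1.5.
vegetable oil: 2.5 pint × 3/2 × 2 cup/pint × 240 mL/cup = 1800.0 mL
milk: 350 g × 3/2 ÷ 28.35 g/oz ≈ 18.5 oz
olive oil: (1 tbsp + 2 tsp = 5/3 tbsp) × 3/2 × 15 mL/tbsp = 37.5 mL
buttermilk: (3 cup + 7 tbsp = 3.4375 cup) × 3/2 × 245 g/cup ≈ 1263.3 g
bread flour: 0.5 cup × 3/2 × 127 g/cup ÷ 1000 g/kg ≈ 0.1 kg
sour cream: 2.5 lb × 3/2 × 16 oz/lb × 28.35 g/oz = 1701.0 g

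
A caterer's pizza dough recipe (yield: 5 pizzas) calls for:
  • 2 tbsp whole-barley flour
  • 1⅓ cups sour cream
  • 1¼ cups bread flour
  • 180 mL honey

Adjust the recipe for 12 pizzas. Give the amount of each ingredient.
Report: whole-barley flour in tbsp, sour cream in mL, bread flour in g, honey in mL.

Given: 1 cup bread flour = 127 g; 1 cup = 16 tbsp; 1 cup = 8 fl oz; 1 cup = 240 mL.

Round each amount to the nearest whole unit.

Scaling factor: 12/5 = 2.4.
whole-barley flour: 2 tbsp × 12/5 ≈ 5 tbsp
sour cream: 4/3 cup × 12/5 × 240 mL/cup = 768 mL
bread flour: 1.25 cup × 12/5 × 127 g/cup = 381 g
honey: 180 mL × 12/5 = 432 mL

whole-barley flour: 5 tbsp; sour cream: 768 mL; bread flour: 381 g; honey: 432 mL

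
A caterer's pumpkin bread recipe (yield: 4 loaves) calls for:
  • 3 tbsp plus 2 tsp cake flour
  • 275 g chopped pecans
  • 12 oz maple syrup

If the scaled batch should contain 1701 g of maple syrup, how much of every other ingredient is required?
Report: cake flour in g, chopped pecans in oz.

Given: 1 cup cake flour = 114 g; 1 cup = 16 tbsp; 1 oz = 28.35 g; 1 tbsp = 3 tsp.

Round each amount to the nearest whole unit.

The original recipe has 340.2 g of maple syrup, so the scaling factor is 1701 ÷ 340.2 = 5.
cake flour: (3 tbsp + 2 tsp = 11/3 tbsp) × 5 ÷ 16 tbsp/cup × 114 g/cup ≈ 131 g
chopped pecans: 275 g × 5 ÷ 28.35 g/oz ≈ 49 oz

cake flour: 131 g; chopped pecans: 49 oz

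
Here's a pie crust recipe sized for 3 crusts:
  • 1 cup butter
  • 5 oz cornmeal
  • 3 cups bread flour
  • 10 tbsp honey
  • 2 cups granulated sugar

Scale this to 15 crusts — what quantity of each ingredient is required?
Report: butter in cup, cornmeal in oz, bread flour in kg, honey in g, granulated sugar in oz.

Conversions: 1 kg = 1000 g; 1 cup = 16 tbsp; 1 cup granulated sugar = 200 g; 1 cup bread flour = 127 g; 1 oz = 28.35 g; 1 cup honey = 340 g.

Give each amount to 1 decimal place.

Scaling factor: 15/3 = 5.
butter: 1 cup × 5 = 5.0 cup
cornmeal: 5 oz × 5 = 25.0 oz
bread flour: 3 cup × 5 × 127 g/cup ÷ 1000 g/kg ≈ 1.9 kg
honey: 10 tbsp × 5 ÷ 16 tbsp/cup × 340 g/cup = 1062.5 g
granulated sugar: 2 cup × 5 × 200 g/cup ÷ 28.35 g/oz ≈ 70.5 oz

butter: 5.0 cup; cornmeal: 25.0 oz; bread flour: 1.9 kg; honey: 1062.5 g; granulated sugar: 70.5 oz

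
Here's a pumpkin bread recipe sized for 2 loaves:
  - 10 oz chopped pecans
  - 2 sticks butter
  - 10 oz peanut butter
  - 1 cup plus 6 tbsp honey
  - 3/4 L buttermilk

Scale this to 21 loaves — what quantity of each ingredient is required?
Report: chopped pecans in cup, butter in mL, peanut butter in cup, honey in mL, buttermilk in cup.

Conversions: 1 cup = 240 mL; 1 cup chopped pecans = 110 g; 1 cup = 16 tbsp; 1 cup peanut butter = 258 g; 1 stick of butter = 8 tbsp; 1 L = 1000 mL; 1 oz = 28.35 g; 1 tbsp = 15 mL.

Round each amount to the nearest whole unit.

chopped pecans: 27 cup; butter: 2520 mL; peanut butter: 12 cup; honey: 3465 mL; buttermilk: 33 cup

Scaling factor: 21/2 = 10.5.
chopped pecans: 10 oz × 21/2 × 28.35 g/oz ÷ 110 g/cup ≈ 27 cup
butter: 2 stick × 21/2 × 8 tbsp/stick × 15 mL/tbsp = 2520 mL
peanut butter: 10 oz × 21/2 × 28.35 g/oz ÷ 258 g/cup ≈ 12 cup
honey: (1 cup + 6 tbsp = 1.375 cup) × 21/2 × 240 mL/cup = 3465 mL
buttermilk: 0.75 L × 21/2 × 1000 mL/L ÷ 240 mL/cup ≈ 33 cup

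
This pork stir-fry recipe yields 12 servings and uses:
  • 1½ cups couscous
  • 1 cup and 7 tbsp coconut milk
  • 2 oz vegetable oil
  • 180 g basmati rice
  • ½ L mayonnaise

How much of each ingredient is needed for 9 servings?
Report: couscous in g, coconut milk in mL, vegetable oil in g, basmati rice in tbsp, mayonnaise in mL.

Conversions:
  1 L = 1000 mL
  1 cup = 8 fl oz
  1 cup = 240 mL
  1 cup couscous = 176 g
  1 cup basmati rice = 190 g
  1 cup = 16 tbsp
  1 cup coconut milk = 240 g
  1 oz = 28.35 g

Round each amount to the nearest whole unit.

Scaling factor: 9/12 = 3/4 = 0.75.
couscous: 1.5 cup × 3/4 × 176 g/cup = 198 g
coconut milk: (1 cup + 7 tbsp = 1.4375 cup) × 3/4 × 240 mL/cup ≈ 259 mL
vegetable oil: 2 oz × 3/4 × 28.35 g/oz ≈ 43 g
basmati rice: 180 g × 3/4 ÷ 190 g/cup × 16 tbsp/cup ≈ 11 tbsp
mayonnaise: 0.5 L × 3/4 × 1000 mL/L = 375 mL

couscous: 198 g; coconut milk: 259 mL; vegetable oil: 43 g; basmati rice: 11 tbsp; mayonnaise: 375 mL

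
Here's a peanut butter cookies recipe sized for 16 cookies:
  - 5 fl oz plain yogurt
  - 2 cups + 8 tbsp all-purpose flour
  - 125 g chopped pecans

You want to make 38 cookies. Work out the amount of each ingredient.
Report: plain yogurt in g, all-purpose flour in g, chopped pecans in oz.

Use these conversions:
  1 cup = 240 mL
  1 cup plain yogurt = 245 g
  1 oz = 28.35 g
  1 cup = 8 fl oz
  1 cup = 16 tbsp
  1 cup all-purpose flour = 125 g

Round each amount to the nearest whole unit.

Scaling factor: 38/16 = 19/8 = 2.375.
plain yogurt: 5 fl oz × 19/8 ÷ 8 fl oz/cup × 245 g/cup ≈ 364 g
all-purpose flour: (2 cup + 8 tbsp = 2.5 cup) × 19/8 × 125 g/cup ≈ 742 g
chopped pecans: 125 g × 19/8 ÷ 28.35 g/oz ≈ 10 oz

plain yogurt: 364 g; all-purpose flour: 742 g; chopped pecans: 10 oz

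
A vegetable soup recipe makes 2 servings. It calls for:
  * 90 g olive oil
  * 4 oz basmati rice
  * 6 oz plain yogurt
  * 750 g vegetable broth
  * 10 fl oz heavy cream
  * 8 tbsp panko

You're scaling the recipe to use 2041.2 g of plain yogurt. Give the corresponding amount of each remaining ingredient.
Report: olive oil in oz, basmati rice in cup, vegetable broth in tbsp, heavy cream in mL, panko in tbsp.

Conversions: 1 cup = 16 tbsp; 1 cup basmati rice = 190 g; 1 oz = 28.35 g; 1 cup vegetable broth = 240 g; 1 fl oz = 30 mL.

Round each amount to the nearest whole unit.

olive oil: 38 oz; basmati rice: 7 cup; vegetable broth: 600 tbsp; heavy cream: 3600 mL; panko: 96 tbsp

The original recipe has 170.1 g of plain yogurt, so the scaling factor is 2041.2 ÷ 170.1 = 12.
olive oil: 90 g × 12 ÷ 28.35 g/oz ≈ 38 oz
basmati rice: 4 oz × 12 × 28.35 g/oz ÷ 190 g/cup ≈ 7 cup
vegetable broth: 750 g × 12 ÷ 240 g/cup × 16 tbsp/cup = 600 tbsp
heavy cream: 10 fl oz × 12 × 30 mL/fl oz = 3600 mL
panko: 8 tbsp × 12 = 96 tbsp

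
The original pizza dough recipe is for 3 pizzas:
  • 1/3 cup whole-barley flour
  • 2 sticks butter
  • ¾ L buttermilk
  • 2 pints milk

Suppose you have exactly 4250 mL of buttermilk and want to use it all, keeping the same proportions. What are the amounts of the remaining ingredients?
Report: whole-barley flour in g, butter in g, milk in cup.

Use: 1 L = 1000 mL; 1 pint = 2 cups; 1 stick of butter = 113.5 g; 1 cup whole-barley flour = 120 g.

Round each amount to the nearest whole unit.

The original recipe has 750 mL of buttermilk, so the scaling factor is 4250 ÷ 750 = 17/3.
whole-barley flour: 1/3 cup × 17/3 × 120 g/cup ≈ 227 g
butter: 2 stick × 17/3 × 113.5 g/stick ≈ 1286 g
milk: 2 pint × 17/3 × 2 cup/pint ≈ 23 cup

whole-barley flour: 227 g; butter: 1286 g; milk: 23 cup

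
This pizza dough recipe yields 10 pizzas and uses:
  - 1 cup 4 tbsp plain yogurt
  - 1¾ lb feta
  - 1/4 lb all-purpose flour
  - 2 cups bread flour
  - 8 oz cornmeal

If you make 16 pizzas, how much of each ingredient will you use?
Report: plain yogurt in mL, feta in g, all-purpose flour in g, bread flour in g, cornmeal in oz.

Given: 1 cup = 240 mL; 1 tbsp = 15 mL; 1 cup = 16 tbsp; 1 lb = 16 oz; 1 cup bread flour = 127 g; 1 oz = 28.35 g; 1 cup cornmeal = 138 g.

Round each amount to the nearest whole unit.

Scaling factor: 16/10 = 8/5 = 1.6.
plain yogurt: (1 cup + 4 tbsp = 1.25 cup) × 8/5 × 240 mL/cup = 480 mL
feta: 1.75 lb × 8/5 × 16 oz/lb × 28.35 g/oz ≈ 1270 g
all-purpose flour: 0.25 lb × 8/5 × 16 oz/lb × 28.35 g/oz ≈ 181 g
bread flour: 2 cup × 8/5 × 127 g/cup ≈ 406 g
cornmeal: 8 oz × 8/5 ≈ 13 oz

plain yogurt: 480 mL; feta: 1270 g; all-purpose flour: 181 g; bread flour: 406 g; cornmeal: 13 oz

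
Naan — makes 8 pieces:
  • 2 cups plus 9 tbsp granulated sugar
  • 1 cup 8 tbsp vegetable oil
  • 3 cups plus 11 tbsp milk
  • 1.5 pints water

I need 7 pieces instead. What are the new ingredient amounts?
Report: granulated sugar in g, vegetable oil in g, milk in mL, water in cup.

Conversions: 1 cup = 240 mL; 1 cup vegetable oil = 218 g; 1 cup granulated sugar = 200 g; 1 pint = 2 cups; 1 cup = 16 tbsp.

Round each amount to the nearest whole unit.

Scaling factor: 7/8 = 0.875.
granulated sugar: (2 cup + 9 tbsp = 2.5625 cup) × 7/8 × 200 g/cup ≈ 448 g
vegetable oil: (1 cup + 8 tbsp = 1.5 cup) × 7/8 × 218 g/cup ≈ 286 g
milk: (3 cup + 11 tbsp = 3.6875 cup) × 7/8 × 240 mL/cup ≈ 774 mL
water: 1.5 pint × 7/8 × 2 cup/pint ≈ 3 cup

granulated sugar: 448 g; vegetable oil: 286 g; milk: 774 mL; water: 3 cup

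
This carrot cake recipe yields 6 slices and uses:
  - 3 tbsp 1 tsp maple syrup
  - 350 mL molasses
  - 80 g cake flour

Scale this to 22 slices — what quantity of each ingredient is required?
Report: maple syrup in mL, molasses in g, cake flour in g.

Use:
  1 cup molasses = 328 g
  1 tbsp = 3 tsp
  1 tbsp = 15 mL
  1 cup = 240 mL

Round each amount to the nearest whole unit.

maple syrup: 183 mL; molasses: 1754 g; cake flour: 293 g

Scaling factor: 22/6 = 11/3.
maple syrup: (3 tbsp + 1 tsp = 10/3 tbsp) × 11/3 × 15 mL/tbsp ≈ 183 mL
molasses: 350 mL × 11/3 ÷ 240 mL/cup × 328 g/cup ≈ 1754 g
cake flour: 80 g × 11/3 ≈ 293 g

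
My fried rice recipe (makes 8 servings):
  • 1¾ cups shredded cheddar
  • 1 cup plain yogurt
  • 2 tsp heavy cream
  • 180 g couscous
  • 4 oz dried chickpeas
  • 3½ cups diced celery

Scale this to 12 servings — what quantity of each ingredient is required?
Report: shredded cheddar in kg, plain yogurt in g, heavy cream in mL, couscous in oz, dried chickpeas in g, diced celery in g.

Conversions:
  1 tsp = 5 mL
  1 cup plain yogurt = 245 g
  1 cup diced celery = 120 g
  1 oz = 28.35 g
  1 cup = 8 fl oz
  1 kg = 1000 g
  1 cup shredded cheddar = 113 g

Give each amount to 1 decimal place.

Scaling factor: 12/8 = 3/2 = 1.5.
shredded cheddar: 1.75 cup × 3/2 × 113 g/cup ÷ 1000 g/kg ≈ 0.3 kg
plain yogurt: 1 cup × 3/2 × 245 g/cup = 367.5 g
heavy cream: 2 tsp × 3/2 × 5 mL/tsp = 15.0 mL
couscous: 180 g × 3/2 ÷ 28.35 g/oz ≈ 9.5 oz
dried chickpeas: 4 oz × 3/2 × 28.35 g/oz = 170.1 g
diced celery: 3.5 cup × 3/2 × 120 g/cup = 630.0 g

shredded cheddar: 0.3 kg; plain yogurt: 367.5 g; heavy cream: 15.0 mL; couscous: 9.5 oz; dried chickpeas: 170.1 g; diced celery: 630.0 g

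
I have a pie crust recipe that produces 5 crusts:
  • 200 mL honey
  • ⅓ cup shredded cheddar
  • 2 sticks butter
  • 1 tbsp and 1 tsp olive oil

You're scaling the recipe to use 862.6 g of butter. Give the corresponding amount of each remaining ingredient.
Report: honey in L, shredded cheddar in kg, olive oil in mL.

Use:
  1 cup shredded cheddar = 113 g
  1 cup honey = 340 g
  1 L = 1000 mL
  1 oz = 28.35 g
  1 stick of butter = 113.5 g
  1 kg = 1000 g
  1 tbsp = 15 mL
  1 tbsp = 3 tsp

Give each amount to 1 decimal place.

honey: 0.8 L; shredded cheddar: 0.1 kg; olive oil: 76.0 mL

The original recipe has 227 g of butter, so the scaling factor is 862.6 ÷ 227 = 19/5 = 3.8.
honey: 200 mL × 19/5 ÷ 1000 mL/L ≈ 0.8 L
shredded cheddar: 1/3 cup × 19/5 × 113 g/cup ÷ 1000 g/kg ≈ 0.1 kg
olive oil: (1 tbsp + 1 tsp = 4/3 tbsp) × 19/5 × 15 mL/tbsp = 76.0 mL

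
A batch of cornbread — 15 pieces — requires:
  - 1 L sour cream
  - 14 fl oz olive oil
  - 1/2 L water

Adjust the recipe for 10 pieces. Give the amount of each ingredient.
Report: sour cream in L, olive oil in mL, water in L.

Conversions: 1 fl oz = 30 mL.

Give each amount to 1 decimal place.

Scaling factor: 10/15 = 2/3.
sour cream: 1 L × 2/3 ≈ 0.7 L
olive oil: 14 fl oz × 2/3 × 30 mL/fl oz = 280.0 mL
water: 0.5 L × 2/3 ≈ 0.3 L

sour cream: 0.7 L; olive oil: 280.0 mL; water: 0.3 L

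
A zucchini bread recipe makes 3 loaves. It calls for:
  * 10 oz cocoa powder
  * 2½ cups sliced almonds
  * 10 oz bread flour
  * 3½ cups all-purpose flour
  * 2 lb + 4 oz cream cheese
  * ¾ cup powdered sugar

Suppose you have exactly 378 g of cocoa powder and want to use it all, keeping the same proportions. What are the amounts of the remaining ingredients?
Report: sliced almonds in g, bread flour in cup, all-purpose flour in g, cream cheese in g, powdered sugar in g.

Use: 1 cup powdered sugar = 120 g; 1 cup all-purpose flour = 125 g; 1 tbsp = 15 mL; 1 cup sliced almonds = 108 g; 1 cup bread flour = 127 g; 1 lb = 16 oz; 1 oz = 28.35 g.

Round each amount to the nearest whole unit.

The original recipe has 283.5 g of cocoa powder, so the scaling factor is 378 ÷ 283.5 = 4/3.
sliced almonds: 2.5 cup × 4/3 × 108 g/cup = 360 g
bread flour: 10 oz × 4/3 × 28.35 g/oz ÷ 127 g/cup ≈ 3 cup
all-purpose flour: 3.5 cup × 4/3 × 125 g/cup ≈ 583 g
cream cheese: (2 lb + 4 oz = 2.25 lb) × 4/3 × 16 oz/lb × 28.35 g/oz ≈ 1361 g
powdered sugar: 0.75 cup × 4/3 × 120 g/cup = 120 g

sliced almonds: 360 g; bread flour: 3 cup; all-purpose flour: 583 g; cream cheese: 1361 g; powdered sugar: 120 g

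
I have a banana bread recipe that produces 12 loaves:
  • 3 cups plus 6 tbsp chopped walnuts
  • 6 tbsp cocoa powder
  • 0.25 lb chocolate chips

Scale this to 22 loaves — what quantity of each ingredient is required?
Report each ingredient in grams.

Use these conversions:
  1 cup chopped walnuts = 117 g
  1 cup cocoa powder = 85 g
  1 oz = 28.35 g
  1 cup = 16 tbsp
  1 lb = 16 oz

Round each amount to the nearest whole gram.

chopped walnuts: 724 g; cocoa powder: 58 g; chocolate chips: 208 g

Scaling factor: 22/12 = 11/6.
chopped walnuts: (3 cup + 6 tbsp = 3.375 cup) × 11/6 × 117 g/cup ≈ 724 g
cocoa powder: 6 tbsp × 11/6 ÷ 16 tbsp/cup × 85 g/cup ≈ 58 g
chocolate chips: 0.25 lb × 11/6 × 16 oz/lb × 28.35 g/oz ≈ 208 g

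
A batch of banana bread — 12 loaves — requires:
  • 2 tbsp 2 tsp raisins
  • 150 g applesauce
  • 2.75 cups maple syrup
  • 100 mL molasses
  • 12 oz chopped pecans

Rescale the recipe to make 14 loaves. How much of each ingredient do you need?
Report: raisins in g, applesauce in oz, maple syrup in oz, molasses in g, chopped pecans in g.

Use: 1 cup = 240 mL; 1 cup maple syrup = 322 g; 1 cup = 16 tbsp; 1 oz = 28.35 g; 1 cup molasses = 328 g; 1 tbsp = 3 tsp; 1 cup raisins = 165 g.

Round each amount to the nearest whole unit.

raisins: 32 g; applesauce: 6 oz; maple syrup: 36 oz; molasses: 159 g; chopped pecans: 397 g

Scaling factor: 14/12 = 7/6.
raisins: (2 tbsp + 2 tsp = 8/3 tbsp) × 7/6 ÷ 16 tbsp/cup × 165 g/cup ≈ 32 g
applesauce: 150 g × 7/6 ÷ 28.35 g/oz ≈ 6 oz
maple syrup: 2.75 cup × 7/6 × 322 g/cup ÷ 28.35 g/oz ≈ 36 oz
molasses: 100 mL × 7/6 ÷ 240 mL/cup × 328 g/cup ≈ 159 g
chopped pecans: 12 oz × 7/6 × 28.35 g/oz ≈ 397 g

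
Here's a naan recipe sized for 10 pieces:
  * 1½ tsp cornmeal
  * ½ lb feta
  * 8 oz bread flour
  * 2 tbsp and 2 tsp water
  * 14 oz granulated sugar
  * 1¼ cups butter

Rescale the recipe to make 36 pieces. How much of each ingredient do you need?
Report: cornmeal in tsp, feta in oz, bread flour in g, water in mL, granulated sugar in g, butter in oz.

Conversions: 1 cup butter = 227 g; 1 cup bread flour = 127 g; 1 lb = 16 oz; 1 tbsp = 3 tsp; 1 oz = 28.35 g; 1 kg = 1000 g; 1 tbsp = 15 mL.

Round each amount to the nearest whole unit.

cornmeal: 5 tsp; feta: 29 oz; bread flour: 816 g; water: 144 mL; granulated sugar: 1429 g; butter: 36 oz

Scaling factor: 36/10 = 18/5 = 3.6.
cornmeal: 1.5 tsp × 18/5 ≈ 5 tsp
feta: 0.5 lb × 18/5 × 16 oz/lb ≈ 29 oz
bread flour: 8 oz × 18/5 × 28.35 g/oz ≈ 816 g
water: (2 tbsp + 2 tsp = 8/3 tbsp) × 18/5 × 15 mL/tbsp = 144 mL
granulated sugar: 14 oz × 18/5 × 28.35 g/oz ≈ 1429 g
butter: 1.25 cup × 18/5 × 227 g/cup ÷ 28.35 g/oz ≈ 36 oz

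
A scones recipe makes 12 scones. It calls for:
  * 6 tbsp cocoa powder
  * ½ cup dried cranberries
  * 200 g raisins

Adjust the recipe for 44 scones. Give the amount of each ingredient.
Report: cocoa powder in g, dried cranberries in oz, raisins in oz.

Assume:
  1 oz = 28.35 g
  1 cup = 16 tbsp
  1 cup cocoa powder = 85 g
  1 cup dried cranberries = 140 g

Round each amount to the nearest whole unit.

Scaling factor: 44/12 = 11/3.
cocoa powder: 6 tbsp × 11/3 ÷ 16 tbsp/cup × 85 g/cup ≈ 117 g
dried cranberries: 0.5 cup × 11/3 × 140 g/cup ÷ 28.35 g/oz ≈ 9 oz
raisins: 200 g × 11/3 ÷ 28.35 g/oz ≈ 26 oz

cocoa powder: 117 g; dried cranberries: 9 oz; raisins: 26 oz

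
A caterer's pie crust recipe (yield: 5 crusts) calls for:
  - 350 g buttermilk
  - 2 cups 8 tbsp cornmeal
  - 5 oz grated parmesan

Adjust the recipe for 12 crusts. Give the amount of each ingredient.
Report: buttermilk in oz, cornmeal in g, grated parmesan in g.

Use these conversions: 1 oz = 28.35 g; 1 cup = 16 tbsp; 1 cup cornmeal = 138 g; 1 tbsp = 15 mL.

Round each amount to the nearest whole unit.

Scaling factor: 12/5 = 2.4.
buttermilk: 350 g × 12/5 ÷ 28.35 g/oz ≈ 30 oz
cornmeal: (2 cup + 8 tbsp = 2.5 cup) × 12/5 × 138 g/cup = 828 g
grated parmesan: 5 oz × 12/5 × 28.35 g/oz ≈ 340 g

buttermilk: 30 oz; cornmeal: 828 g; grated parmesan: 340 g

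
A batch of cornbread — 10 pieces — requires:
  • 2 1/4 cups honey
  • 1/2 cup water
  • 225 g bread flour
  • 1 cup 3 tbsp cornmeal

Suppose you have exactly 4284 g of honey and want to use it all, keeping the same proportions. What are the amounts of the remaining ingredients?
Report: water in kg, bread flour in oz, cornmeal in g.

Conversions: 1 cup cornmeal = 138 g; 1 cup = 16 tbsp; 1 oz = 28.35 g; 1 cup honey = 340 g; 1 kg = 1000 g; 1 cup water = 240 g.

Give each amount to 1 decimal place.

water: 0.7 kg; bread flour: 44.4 oz; cornmeal: 917.7 g

The original recipe has 765 g of honey, so the scaling factor is 4284 ÷ 765 = 28/5 = 5.6.
water: 0.5 cup × 28/5 × 240 g/cup ÷ 1000 g/kg ≈ 0.7 kg
bread flour: 225 g × 28/5 ÷ 28.35 g/oz ≈ 44.4 oz
cornmeal: (1 cup + 3 tbsp = 1.1875 cup) × 28/5 × 138 g/cup = 917.7 g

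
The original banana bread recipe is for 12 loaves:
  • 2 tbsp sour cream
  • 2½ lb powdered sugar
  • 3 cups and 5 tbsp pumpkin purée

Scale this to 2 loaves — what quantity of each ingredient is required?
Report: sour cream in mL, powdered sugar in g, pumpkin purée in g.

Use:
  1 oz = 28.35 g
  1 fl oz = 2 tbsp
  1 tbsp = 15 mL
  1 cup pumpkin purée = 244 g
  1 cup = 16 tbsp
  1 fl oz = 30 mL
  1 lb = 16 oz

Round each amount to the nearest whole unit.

sour cream: 5 mL; powdered sugar: 189 g; pumpkin purée: 135 g

Scaling factor: 2/12 = 1/6.
sour cream: 2 tbsp × 1/6 × 15 mL/tbsp = 5 mL
powdered sugar: 2.5 lb × 1/6 × 16 oz/lb × 28.35 g/oz = 189 g
pumpkin purée: (3 cup + 5 tbsp = 3.3125 cup) × 1/6 × 244 g/cup ≈ 135 g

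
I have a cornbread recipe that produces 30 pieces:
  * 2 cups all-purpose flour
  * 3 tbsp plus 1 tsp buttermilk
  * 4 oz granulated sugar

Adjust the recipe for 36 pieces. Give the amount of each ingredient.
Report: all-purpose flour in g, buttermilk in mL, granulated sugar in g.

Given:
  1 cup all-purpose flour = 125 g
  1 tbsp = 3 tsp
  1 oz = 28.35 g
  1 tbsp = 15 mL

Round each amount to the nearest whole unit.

Scaling factor: 36/30 = 6/5 = 1.2.
all-purpose flour: 2 cup × 6/5 × 125 g/cup = 300 g
buttermilk: (3 tbsp + 1 tsp = 10/3 tbsp) × 6/5 × 15 mL/tbsp = 60 mL
granulated sugar: 4 oz × 6/5 × 28.35 g/oz ≈ 136 g

all-purpose flour: 300 g; buttermilk: 60 mL; granulated sugar: 136 g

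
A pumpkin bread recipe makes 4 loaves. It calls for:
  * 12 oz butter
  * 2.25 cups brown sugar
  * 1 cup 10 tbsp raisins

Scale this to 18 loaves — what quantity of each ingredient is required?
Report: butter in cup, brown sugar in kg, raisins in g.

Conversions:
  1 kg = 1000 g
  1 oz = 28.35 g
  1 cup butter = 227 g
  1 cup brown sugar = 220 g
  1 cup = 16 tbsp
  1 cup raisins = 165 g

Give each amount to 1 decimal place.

Scaling factor: 18/4 = 9/2 = 4.5.
butter: 12 oz × 9/2 × 28.35 g/oz ÷ 227 g/cup ≈ 6.7 cup
brown sugar: 2.25 cup × 9/2 × 220 g/cup ÷ 1000 g/kg ≈ 2.2 kg
raisins: (1 cup + 10 tbsp = 1.625 cup) × 9/2 × 165 g/cup ≈ 1206.6 g

butter: 6.7 cup; brown sugar: 2.2 kg; raisins: 1206.6 g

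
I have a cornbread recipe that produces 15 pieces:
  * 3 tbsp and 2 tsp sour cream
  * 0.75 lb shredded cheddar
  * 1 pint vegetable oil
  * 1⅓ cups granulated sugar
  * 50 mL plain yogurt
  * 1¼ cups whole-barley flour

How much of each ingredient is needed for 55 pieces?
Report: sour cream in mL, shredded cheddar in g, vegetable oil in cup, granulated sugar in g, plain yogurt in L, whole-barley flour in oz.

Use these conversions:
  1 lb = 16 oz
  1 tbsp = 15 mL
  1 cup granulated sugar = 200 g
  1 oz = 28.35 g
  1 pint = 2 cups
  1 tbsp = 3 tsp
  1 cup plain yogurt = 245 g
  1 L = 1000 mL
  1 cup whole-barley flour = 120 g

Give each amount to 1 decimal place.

Scaling factor: 55/15 = 11/3.
sour cream: (3 tbsp + 2 tsp = 11/3 tbsp) × 11/3 × 15 mL/tbsp ≈ 201.7 mL
shredded cheddar: 0.75 lb × 11/3 × 16 oz/lb × 28.35 g/oz = 1247.4 g
vegetable oil: 1 pint × 11/3 × 2 cup/pint ≈ 7.3 cup
granulated sugar: 4/3 cup × 11/3 × 200 g/cup ≈ 977.8 g
plain yogurt: 50 mL × 11/3 ÷ 1000 mL/L ≈ 0.2 L
whole-barley flour: 1.25 cup × 11/3 × 120 g/cup ÷ 28.35 g/oz ≈ 19.4 oz

sour cream: 201.7 mL; shredded cheddar: 1247.4 g; vegetable oil: 7.3 cup; granulated sugar: 977.8 g; plain yogurt: 0.2 L; whole-barley flour: 19.4 oz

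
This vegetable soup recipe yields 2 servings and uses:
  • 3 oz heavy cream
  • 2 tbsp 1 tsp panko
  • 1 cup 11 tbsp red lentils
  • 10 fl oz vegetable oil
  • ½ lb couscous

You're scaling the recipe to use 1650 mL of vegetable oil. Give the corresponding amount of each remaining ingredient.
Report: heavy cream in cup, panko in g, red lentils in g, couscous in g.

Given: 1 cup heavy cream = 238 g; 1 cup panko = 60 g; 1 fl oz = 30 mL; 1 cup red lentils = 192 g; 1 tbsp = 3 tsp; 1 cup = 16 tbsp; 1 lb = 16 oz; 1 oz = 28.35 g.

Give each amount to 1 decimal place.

heavy cream: 2.0 cup; panko: 48.1 g; red lentils: 1782.0 g; couscous: 1247.4 g

The original recipe has 300 mL of vegetable oil, so the scaling factor is 1650 ÷ 300 = 11/2 = 5.5.
heavy cream: 3 oz × 11/2 × 28.35 g/oz ÷ 238 g/cup ≈ 2.0 cup
panko: (2 tbsp + 1 tsp = 7/3 tbsp) × 11/2 ÷ 16 tbsp/cup × 60 g/cup ≈ 48.1 g
red lentils: (1 cup + 11 tbsp = 1.6875 cup) × 11/2 × 192 g/cup = 1782.0 g
couscous: 0.5 lb × 11/2 × 16 oz/lb × 28.35 g/oz = 1247.4 g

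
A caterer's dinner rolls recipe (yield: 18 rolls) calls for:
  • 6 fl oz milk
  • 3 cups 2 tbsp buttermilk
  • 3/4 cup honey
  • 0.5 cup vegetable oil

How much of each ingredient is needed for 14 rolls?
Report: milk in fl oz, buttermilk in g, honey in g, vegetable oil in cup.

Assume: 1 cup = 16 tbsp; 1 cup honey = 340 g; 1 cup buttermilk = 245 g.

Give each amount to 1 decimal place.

Scaling factor: 14/18 = 7/9.
milk: 6 fl oz × 7/9 ≈ 4.7 fl oz
buttermilk: (3 cup + 2 tbsp = 3.125 cup) × 7/9 × 245 g/cup ≈ 595.5 g
honey: 0.75 cup × 7/9 × 340 g/cup ≈ 198.3 g
vegetable oil: 0.5 cup × 7/9 ≈ 0.4 cup

milk: 4.7 fl oz; buttermilk: 595.5 g; honey: 198.3 g; vegetable oil: 0.4 cup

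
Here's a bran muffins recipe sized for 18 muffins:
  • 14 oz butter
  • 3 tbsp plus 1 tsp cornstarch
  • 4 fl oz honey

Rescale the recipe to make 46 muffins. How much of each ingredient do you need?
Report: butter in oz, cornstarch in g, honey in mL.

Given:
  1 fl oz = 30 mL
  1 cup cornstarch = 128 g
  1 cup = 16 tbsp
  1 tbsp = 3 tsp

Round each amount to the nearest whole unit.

Scaling factor: 46/18 = 23/9.
butter: 14 oz × 23/9 ≈ 36 oz
cornstarch: (3 tbsp + 1 tsp = 10/3 tbsp) × 23/9 ÷ 16 tbsp/cup × 128 g/cup ≈ 68 g
honey: 4 fl oz × 23/9 × 30 mL/fl oz ≈ 307 mL

butter: 36 oz; cornstarch: 68 g; honey: 307 mL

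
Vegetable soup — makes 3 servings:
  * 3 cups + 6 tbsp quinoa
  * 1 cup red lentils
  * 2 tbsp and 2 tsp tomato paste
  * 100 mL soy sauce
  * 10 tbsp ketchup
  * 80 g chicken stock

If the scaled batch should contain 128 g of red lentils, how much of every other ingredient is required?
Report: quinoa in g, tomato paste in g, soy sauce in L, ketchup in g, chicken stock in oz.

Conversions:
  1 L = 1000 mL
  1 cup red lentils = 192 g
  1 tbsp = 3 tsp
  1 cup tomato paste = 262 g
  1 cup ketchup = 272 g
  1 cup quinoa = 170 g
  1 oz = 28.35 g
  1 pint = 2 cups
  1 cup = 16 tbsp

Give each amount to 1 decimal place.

The original recipe has 192 g of red lentils, so the scaling factor is 128 ÷ 192 = 2/3.
quinoa: (3 cup + 6 tbsp = 3.375 cup) × 2/3 × 170 g/cup = 382.5 g
tomato paste: (2 tbsp + 2 tsp = 8/3 tbsp) × 2/3 ÷ 16 tbsp/cup × 262 g/cup ≈ 29.1 g
soy sauce: 100 mL × 2/3 ÷ 1000 mL/L ≈ 0.1 L
ketchup: 10 tbsp × 2/3 ÷ 16 tbsp/cup × 272 g/cup ≈ 113.3 g
chicken stock: 80 g × 2/3 ÷ 28.35 g/oz ≈ 1.9 oz

quinoa: 382.5 g; tomato paste: 29.1 g; soy sauce: 0.1 L; ketchup: 113.3 g; chicken stock: 1.9 oz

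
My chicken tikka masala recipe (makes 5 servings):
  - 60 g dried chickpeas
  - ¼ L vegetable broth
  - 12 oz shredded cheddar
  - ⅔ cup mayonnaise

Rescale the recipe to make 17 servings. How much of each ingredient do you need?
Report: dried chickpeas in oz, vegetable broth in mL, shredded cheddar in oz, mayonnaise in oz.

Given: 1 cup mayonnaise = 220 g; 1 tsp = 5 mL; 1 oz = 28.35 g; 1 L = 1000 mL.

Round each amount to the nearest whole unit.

dried chickpeas: 7 oz; vegetable broth: 850 mL; shredded cheddar: 41 oz; mayonnaise: 18 oz

Scaling factor: 17/5 = 3.4.
dried chickpeas: 60 g × 17/5 ÷ 28.35 g/oz ≈ 7 oz
vegetable broth: 0.25 L × 17/5 × 1000 mL/L = 850 mL
shredded cheddar: 12 oz × 17/5 ≈ 41 oz
mayonnaise: 2/3 cup × 17/5 × 220 g/cup ÷ 28.35 g/oz ≈ 18 oz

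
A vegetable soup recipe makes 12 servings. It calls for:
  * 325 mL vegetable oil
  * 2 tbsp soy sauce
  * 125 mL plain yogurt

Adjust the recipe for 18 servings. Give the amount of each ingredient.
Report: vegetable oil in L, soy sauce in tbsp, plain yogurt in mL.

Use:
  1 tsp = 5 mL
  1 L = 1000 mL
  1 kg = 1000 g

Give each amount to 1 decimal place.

Scaling factor: 18/12 = 3/2 = 1.5.
vegetable oil: 325 mL × 3/2 ÷ 1000 mL/L ≈ 0.5 L
soy sauce: 2 tbsp × 3/2 = 3.0 tbsp
plain yogurt: 125 mL × 3/2 = 187.5 mL

vegetable oil: 0.5 L; soy sauce: 3.0 tbsp; plain yogurt: 187.5 mL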